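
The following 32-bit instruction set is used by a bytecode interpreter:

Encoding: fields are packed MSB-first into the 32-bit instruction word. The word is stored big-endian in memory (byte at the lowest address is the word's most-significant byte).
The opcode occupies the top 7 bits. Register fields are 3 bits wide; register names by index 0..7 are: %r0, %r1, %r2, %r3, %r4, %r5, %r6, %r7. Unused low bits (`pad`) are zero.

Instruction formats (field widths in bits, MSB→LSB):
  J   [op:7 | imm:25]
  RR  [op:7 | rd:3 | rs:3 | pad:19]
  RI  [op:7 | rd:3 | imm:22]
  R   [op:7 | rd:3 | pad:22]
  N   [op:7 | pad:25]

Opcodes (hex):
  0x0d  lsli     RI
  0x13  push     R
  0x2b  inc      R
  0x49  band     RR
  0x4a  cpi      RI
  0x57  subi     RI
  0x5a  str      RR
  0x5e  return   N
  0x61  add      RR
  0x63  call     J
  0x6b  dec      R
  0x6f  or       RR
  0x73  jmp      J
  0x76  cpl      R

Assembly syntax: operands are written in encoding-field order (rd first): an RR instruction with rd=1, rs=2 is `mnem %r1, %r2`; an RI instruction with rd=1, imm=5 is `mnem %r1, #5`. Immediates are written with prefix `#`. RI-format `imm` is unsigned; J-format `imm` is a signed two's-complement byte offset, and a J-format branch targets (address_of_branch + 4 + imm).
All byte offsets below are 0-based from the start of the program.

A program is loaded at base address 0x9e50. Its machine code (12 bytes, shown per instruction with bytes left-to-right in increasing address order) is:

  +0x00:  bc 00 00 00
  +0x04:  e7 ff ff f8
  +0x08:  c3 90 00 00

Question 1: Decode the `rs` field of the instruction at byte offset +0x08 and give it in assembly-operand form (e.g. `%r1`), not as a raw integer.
[08] c3 90 00 00 → 0xc3900000
  op=0xc3900000>>25=0x61 ⇒ add (RR)
  [24:22] rd=6 = %r6
  [21:19] rs=2 = %r2

%r2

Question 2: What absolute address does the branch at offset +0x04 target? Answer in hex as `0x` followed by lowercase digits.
[04] e7 ff ff f8 → 0xe7fffff8
  opcode bits[31:25]=0x73: jmp/J
  imm@[24:0]=0x1fffff8 (s25→-8) ⇒ #-8
  target = base 0x9e50 + off 0x04 + 4 + imm -8 = 0x9e50

0x9e50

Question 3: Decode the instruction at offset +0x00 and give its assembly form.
return

[00] bc 00 00 00 → 0xbc000000
  top 7b → 0x5e → return [N]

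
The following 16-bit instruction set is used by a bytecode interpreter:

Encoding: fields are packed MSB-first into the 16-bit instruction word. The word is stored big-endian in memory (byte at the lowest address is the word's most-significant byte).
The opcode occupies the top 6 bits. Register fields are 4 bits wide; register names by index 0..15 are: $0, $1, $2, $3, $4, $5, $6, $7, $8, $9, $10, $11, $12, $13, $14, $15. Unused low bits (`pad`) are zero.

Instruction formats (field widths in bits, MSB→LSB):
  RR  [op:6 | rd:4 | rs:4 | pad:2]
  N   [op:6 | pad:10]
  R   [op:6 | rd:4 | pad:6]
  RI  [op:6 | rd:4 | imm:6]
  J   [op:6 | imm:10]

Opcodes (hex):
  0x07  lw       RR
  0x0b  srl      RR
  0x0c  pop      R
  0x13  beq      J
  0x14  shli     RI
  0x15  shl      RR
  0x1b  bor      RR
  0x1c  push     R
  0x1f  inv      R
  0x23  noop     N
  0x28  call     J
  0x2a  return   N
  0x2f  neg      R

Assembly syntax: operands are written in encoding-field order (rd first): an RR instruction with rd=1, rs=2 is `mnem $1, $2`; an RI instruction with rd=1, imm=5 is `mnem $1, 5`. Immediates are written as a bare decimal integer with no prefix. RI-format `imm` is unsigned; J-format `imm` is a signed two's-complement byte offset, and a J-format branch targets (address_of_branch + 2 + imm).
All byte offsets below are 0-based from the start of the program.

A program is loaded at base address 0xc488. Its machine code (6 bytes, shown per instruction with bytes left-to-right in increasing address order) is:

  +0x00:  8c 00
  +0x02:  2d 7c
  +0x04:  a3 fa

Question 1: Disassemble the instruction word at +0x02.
off 0x02: read 2d 7c as big → 0x2d7c
  op=0x2d7c>>10=0xb ⇒ srl (RR)
  rd: (w>>6)&0xf=0x5 → $5
  rs: (w>>2)&0xf=0xf → $15

srl $5, $15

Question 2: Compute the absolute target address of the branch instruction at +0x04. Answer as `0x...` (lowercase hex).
0xc488

off 0x04: read a3 fa as big → 0xa3fa
  opcode bits[15:10]=0x28: call/J
  imm@[9:0]=0x3fa (s10→-6) ⇒ -6
  target = base 0xc488 + off 0x04 + 2 + imm -6 = 0xc488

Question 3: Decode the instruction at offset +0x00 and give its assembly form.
noop

[00] 8c 00 → 0x8c00
  op=0x8c00>>10=0x23 ⇒ noop (N)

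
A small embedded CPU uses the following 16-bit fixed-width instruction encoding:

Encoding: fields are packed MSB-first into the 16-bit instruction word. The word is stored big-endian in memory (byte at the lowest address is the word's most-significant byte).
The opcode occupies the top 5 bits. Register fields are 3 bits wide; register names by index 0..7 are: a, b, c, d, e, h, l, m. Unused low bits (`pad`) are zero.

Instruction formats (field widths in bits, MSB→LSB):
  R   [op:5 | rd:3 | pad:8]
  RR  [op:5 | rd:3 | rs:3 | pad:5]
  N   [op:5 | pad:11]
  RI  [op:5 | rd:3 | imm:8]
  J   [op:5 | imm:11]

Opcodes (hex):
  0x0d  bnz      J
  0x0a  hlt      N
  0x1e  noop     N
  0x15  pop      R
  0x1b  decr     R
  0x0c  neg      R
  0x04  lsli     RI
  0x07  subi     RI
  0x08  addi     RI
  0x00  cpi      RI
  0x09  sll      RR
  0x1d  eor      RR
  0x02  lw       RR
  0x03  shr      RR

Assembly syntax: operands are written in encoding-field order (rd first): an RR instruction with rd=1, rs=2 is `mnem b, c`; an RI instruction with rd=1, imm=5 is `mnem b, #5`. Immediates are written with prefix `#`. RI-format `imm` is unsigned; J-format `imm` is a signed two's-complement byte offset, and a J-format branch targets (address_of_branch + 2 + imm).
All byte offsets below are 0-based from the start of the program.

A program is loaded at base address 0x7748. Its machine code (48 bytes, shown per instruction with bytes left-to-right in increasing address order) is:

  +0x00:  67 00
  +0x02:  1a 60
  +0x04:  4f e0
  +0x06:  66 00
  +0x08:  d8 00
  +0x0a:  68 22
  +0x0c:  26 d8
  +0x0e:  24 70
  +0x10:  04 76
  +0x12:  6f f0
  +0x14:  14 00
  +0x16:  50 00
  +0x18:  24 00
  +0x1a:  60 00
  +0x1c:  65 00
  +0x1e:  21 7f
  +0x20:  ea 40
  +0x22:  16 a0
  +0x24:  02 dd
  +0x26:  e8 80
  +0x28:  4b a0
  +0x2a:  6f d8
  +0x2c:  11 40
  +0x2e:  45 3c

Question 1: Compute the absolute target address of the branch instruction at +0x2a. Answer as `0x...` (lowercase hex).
@+2a  big-endian(6f d8) = 0x6fd8
  top 5b → 0xd → bnz [J]
  imm@[10:0]=0x7d8 (s11→-40) ⇒ #-40
  target = base 0x7748 + off 0x2a + 2 + imm -40 = 0x774c

0x774c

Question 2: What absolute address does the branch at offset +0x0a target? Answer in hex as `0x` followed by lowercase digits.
0x7776

off 0x0a: read 68 22 as big → 0x6822
  op=0x6822>>11=0xd ⇒ bnz (J)
  imm: (w>>0)&0x7ff=0x22 → #34
  target = base 0x7748 + off 0x0a + 2 + imm 34 = 0x7776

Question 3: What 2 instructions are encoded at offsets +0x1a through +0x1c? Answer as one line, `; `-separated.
neg a; neg h

off 0x1a: read 60 00 as big → 0x6000
  top 5b → 0xc → neg [R]
  [10:8] rd=0 = a
off 0x1c: read 65 00 as big → 0x6500
  top 5b → 0xc → neg [R]
  [10:8] rd=5 = h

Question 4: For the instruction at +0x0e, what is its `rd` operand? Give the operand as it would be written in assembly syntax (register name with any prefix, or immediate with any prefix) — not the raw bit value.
+0x0e: 24 70 ⇒ word 0x2470 (big)
  op=0x2470>>11=0x4 ⇒ lsli (RI)
  rd: (w>>8)&0x7=0x4 → e
  imm: (w>>0)&0xff=0x70 → #112

e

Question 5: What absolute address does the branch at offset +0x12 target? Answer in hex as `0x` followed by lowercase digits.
off 0x12: read 6f f0 as big → 0x6ff0
  opcode bits[15:11]=0xd: bnz/J
  imm@[10:0]=0x7f0 (s11→-16) ⇒ #-16
  target = base 0x7748 + off 0x12 + 2 + imm -16 = 0x774c

0x774c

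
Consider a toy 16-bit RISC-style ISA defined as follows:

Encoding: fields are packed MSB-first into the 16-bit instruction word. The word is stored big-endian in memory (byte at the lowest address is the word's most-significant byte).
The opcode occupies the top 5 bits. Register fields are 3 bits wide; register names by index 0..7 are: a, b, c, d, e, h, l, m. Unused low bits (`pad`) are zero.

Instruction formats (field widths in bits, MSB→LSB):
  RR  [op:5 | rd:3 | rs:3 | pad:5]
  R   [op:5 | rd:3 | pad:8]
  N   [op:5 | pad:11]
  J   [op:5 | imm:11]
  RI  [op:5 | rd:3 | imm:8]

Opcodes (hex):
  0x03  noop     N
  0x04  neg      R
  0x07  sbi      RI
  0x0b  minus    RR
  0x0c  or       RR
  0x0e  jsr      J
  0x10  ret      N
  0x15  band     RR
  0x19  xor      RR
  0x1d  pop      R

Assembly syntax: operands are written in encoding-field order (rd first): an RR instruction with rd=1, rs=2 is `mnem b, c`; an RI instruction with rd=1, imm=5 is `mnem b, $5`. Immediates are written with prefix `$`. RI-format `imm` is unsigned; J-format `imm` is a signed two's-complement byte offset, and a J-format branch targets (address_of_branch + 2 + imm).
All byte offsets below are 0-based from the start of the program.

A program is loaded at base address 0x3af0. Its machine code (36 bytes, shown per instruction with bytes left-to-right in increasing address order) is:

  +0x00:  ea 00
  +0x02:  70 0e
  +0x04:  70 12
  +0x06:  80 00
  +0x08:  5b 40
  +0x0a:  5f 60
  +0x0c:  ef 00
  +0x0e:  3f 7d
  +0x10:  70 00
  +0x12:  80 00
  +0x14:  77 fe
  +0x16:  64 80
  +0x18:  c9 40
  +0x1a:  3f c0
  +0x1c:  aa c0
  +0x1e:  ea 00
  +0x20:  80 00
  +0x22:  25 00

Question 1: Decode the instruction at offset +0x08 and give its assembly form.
@+08  big-endian(5b 40) = 0x5b40
  opcode bits[15:11]=0xb: minus/RR
  rd: (w>>8)&0x7=0x3 → d
  rs: (w>>5)&0x7=0x2 → c

minus d, c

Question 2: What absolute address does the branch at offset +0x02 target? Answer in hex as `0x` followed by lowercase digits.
@+02  big-endian(70 0e) = 0x700e
  op=0x700e>>11=0xe ⇒ jsr (J)
  [10:0] imm=14 = $14
  target = base 0x3af0 + off 0x02 + 2 + imm 14 = 0x3b02

0x3b02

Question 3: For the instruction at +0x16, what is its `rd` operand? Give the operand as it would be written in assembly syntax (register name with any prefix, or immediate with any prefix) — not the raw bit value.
e

[16] 64 80 → 0x6480
  op=0x6480>>11=0xc ⇒ or (RR)
  rd: (w>>8)&0x7=0x4 → e
  rs: (w>>5)&0x7=0x4 → e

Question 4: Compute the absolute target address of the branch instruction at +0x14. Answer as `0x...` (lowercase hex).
0x3b04

+0x14: 77 fe ⇒ word 0x77fe (big)
  op=0x77fe>>11=0xe ⇒ jsr (J)
  [10:0] imm=2046 (s11→-2) = $-2
  target = base 0x3af0 + off 0x14 + 2 + imm -2 = 0x3b04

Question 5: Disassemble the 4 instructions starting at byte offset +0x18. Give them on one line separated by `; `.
@+18  big-endian(c9 40) = 0xc940
  op=0xc940>>11=0x19 ⇒ xor (RR)
  [10:8] rd=1 = b
  [7:5] rs=2 = c
@+1a  big-endian(3f c0) = 0x3fc0
  op=0x3fc0>>11=0x7 ⇒ sbi (RI)
  [10:8] rd=7 = m
  [7:0] imm=192 = $192
@+1c  big-endian(aa c0) = 0xaac0
  op=0xaac0>>11=0x15 ⇒ band (RR)
  [10:8] rd=2 = c
  [7:5] rs=6 = l
@+1e  big-endian(ea 00) = 0xea00
  op=0xea00>>11=0x1d ⇒ pop (R)
  [10:8] rd=2 = c

xor b, c; sbi m, $192; band c, l; pop c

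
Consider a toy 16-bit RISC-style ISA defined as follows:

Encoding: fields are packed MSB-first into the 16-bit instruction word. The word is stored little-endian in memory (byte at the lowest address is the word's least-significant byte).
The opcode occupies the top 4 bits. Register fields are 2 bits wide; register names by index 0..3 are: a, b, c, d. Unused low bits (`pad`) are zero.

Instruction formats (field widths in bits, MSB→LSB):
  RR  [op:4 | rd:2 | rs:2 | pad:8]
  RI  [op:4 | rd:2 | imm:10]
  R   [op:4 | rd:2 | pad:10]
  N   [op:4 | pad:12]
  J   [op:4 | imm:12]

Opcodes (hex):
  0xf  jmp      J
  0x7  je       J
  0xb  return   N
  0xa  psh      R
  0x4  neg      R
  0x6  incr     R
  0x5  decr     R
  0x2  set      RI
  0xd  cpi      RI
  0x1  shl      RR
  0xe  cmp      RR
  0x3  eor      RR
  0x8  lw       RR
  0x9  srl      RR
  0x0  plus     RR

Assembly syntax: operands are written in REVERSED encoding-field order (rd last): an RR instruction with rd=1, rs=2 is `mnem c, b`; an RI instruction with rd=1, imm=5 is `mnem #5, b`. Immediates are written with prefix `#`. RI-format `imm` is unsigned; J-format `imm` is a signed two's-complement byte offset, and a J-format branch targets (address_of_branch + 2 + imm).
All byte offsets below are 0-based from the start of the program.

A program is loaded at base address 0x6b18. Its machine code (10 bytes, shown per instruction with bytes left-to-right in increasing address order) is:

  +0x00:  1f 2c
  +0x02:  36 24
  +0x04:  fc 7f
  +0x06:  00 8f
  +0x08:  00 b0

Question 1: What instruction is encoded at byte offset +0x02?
+0x02: 36 24 ⇒ word 0x2436 (little)
  top 4b → 0x2 → set [RI]
  rd@[11:10]=0x1 ⇒ b
  imm@[9:0]=0x36 ⇒ #54

set #54, b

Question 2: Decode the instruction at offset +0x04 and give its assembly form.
je #-4

@+04  little-endian(fc 7f) = 0x7ffc
  opcode bits[15:12]=0x7: je/J
  imm: (w>>0)&0xfff=0xffc (s12→-4) → #-4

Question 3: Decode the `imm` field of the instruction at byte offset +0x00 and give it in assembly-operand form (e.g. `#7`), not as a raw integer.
@+00  little-endian(1f 2c) = 0x2c1f
  op=0x2c1f>>12=0x2 ⇒ set (RI)
  [11:10] rd=3 = d
  [9:0] imm=31 = #31

#31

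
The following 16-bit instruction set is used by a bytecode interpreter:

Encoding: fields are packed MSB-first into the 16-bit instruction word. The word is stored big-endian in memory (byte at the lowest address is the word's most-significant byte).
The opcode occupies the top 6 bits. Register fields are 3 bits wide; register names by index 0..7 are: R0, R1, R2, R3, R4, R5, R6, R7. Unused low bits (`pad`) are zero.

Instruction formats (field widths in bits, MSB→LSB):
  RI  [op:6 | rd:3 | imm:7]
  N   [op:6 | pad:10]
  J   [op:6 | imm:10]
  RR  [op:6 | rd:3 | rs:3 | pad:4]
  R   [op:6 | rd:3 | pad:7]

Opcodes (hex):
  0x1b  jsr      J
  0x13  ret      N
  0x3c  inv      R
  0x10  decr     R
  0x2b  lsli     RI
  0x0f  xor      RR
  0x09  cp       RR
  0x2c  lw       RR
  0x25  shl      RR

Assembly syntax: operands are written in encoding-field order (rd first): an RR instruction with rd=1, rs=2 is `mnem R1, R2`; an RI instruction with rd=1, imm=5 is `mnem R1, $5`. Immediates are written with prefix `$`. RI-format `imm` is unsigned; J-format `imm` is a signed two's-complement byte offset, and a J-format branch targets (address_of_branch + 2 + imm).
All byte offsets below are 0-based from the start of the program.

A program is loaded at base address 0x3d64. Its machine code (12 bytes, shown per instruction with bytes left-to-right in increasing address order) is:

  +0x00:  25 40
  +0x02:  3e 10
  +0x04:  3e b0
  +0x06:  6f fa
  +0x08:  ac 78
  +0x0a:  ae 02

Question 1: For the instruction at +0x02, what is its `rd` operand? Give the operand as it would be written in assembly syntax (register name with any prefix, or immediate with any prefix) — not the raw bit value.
R4

off 0x02: read 3e 10 as big → 0x3e10
  opcode bits[15:10]=0xf: xor/RR
  [9:7] rd=4 = R4
  [6:4] rs=1 = R1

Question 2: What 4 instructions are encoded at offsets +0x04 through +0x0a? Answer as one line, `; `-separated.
xor R5, R3; jsr $-6; lsli R0, $120; lsli R4, $2

off 0x04: read 3e b0 as big → 0x3eb0
  op=0x3eb0>>10=0xf ⇒ xor (RR)
  [9:7] rd=5 = R5
  [6:4] rs=3 = R3
off 0x06: read 6f fa as big → 0x6ffa
  op=0x6ffa>>10=0x1b ⇒ jsr (J)
  [9:0] imm=1018 (s10→-6) = $-6
off 0x08: read ac 78 as big → 0xac78
  op=0xac78>>10=0x2b ⇒ lsli (RI)
  [9:7] rd=0 = R0
  [6:0] imm=120 = $120
off 0x0a: read ae 02 as big → 0xae02
  op=0xae02>>10=0x2b ⇒ lsli (RI)
  [9:7] rd=4 = R4
  [6:0] imm=2 = $2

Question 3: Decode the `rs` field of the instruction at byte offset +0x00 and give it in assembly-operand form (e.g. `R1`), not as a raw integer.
R4

[00] 25 40 → 0x2540
  opcode bits[15:10]=0x9: cp/RR
  rd: (w>>7)&0x7=0x2 → R2
  rs: (w>>4)&0x7=0x4 → R4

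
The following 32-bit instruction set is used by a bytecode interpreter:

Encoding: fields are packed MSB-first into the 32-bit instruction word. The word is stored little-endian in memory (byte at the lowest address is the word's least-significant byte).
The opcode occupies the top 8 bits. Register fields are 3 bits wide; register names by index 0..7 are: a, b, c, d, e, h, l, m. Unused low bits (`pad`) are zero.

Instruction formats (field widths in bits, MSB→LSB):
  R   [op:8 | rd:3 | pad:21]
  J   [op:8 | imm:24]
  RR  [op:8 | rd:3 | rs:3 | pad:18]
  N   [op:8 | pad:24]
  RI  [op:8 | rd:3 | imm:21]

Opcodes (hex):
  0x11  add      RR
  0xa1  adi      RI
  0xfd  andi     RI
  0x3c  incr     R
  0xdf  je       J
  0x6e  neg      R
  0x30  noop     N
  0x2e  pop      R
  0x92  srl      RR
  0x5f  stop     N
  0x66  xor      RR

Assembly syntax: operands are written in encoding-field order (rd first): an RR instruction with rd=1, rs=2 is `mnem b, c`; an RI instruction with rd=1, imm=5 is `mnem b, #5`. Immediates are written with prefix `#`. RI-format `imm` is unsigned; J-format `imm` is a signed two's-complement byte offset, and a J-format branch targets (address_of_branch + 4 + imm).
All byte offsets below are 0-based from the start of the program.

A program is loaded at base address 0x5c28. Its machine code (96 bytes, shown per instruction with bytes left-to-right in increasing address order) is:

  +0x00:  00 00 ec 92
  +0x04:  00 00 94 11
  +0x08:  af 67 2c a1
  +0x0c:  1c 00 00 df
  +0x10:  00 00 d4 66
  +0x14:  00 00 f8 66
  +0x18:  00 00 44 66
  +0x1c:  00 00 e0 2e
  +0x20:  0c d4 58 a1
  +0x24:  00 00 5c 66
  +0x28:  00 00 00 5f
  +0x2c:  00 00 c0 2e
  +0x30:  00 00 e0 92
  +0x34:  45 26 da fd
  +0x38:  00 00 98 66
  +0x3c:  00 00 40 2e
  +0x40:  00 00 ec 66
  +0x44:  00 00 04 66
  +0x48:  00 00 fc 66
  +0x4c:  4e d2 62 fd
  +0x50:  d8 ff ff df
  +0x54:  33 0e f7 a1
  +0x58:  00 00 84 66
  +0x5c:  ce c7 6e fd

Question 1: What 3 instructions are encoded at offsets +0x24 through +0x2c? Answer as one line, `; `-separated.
[24] 00 00 5c 66 → 0x665c0000
  opcode bits[31:24]=0x66: xor/RR
  [23:21] rd=2 = c
  [20:18] rs=7 = m
[28] 00 00 00 5f → 0x5f000000
  opcode bits[31:24]=0x5f: stop/N
[2c] 00 00 c0 2e → 0x2ec00000
  opcode bits[31:24]=0x2e: pop/R
  [23:21] rd=6 = l

xor c, m; stop; pop l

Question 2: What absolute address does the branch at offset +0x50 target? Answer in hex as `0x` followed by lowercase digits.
0x5c54

[50] d8 ff ff df → 0xdfffffd8
  op=0xdfffffd8>>24=0xdf ⇒ je (J)
  imm@[23:0]=0xffffd8 (s24→-40) ⇒ #-40
  target = base 0x5c28 + off 0x50 + 4 + imm -40 = 0x5c54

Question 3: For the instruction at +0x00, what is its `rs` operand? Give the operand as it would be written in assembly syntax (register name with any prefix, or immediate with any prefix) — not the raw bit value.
+0x00: 00 00 ec 92 ⇒ word 0x92ec0000 (little)
  opcode bits[31:24]=0x92: srl/RR
  rd@[23:21]=0x7 ⇒ m
  rs@[20:18]=0x3 ⇒ d

d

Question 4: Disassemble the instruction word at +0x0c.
[0c] 1c 00 00 df → 0xdf00001c
  top 8b → 0xdf → je [J]
  imm@[23:0]=0x1c ⇒ #28

je #28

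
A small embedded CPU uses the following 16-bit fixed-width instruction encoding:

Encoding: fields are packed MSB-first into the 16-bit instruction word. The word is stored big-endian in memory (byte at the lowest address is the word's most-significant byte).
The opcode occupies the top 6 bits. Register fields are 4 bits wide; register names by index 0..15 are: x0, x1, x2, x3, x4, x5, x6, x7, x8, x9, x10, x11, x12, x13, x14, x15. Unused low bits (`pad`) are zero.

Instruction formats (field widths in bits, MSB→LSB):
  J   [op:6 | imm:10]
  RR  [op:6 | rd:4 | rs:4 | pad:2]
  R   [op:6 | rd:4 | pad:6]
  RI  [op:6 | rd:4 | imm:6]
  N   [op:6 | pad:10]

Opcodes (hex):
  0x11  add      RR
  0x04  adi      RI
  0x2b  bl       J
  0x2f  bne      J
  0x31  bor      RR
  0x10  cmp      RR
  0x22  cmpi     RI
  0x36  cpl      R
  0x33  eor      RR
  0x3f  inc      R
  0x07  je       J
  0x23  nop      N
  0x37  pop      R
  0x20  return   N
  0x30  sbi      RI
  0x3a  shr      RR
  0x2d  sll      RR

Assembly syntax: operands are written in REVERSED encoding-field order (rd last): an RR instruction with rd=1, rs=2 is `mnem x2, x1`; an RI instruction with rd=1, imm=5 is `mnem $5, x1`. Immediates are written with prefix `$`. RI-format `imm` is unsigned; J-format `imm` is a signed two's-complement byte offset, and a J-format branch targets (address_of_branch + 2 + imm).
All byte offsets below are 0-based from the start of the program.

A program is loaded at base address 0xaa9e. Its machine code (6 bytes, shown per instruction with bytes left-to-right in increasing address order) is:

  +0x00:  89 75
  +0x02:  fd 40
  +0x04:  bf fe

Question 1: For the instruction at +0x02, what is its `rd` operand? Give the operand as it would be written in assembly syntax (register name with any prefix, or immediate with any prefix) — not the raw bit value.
[02] fd 40 → 0xfd40
  opcode bits[15:10]=0x3f: inc/R
  rd: (w>>6)&0xf=0x5 → x5

x5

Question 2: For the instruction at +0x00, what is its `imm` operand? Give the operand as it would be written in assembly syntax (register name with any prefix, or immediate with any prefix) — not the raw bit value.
$53

[00] 89 75 → 0x8975
  top 6b → 0x22 → cmpi [RI]
  rd@[9:6]=0x5 ⇒ x5
  imm@[5:0]=0x35 ⇒ $53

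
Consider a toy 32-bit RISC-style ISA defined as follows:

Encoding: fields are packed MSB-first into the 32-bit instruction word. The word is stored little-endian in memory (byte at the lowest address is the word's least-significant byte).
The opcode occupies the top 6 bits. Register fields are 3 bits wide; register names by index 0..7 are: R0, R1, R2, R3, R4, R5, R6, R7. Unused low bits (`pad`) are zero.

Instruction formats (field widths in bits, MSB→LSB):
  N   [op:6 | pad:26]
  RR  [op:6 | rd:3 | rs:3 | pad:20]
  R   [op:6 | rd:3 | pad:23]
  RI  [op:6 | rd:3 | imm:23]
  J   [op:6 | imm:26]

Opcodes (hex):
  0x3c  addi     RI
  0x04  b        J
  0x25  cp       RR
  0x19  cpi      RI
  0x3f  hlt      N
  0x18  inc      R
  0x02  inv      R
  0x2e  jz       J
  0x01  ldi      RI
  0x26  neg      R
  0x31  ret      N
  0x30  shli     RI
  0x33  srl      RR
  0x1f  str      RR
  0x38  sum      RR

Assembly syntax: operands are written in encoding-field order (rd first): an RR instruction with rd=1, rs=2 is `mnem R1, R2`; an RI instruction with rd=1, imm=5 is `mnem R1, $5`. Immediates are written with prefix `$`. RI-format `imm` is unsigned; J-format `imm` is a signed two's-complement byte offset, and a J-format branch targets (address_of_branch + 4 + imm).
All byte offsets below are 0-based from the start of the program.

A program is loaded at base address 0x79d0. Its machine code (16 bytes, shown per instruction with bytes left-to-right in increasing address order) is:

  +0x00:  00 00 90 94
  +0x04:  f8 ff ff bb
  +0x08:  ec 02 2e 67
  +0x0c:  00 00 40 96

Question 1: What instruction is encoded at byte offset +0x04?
jz $-8

[04] f8 ff ff bb → 0xbbfffff8
  op=0xbbfffff8>>26=0x2e ⇒ jz (J)
  [25:0] imm=67108856 (s26→-8) = $-8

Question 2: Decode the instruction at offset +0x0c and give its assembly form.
cp R4, R4

[0c] 00 00 40 96 → 0x96400000
  opcode bits[31:26]=0x25: cp/RR
  [25:23] rd=4 = R4
  [22:20] rs=4 = R4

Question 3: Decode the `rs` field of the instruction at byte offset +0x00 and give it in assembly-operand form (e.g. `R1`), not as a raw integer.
R1

+0x00: 00 00 90 94 ⇒ word 0x94900000 (little)
  op=0x94900000>>26=0x25 ⇒ cp (RR)
  rd@[25:23]=0x1 ⇒ R1
  rs@[22:20]=0x1 ⇒ R1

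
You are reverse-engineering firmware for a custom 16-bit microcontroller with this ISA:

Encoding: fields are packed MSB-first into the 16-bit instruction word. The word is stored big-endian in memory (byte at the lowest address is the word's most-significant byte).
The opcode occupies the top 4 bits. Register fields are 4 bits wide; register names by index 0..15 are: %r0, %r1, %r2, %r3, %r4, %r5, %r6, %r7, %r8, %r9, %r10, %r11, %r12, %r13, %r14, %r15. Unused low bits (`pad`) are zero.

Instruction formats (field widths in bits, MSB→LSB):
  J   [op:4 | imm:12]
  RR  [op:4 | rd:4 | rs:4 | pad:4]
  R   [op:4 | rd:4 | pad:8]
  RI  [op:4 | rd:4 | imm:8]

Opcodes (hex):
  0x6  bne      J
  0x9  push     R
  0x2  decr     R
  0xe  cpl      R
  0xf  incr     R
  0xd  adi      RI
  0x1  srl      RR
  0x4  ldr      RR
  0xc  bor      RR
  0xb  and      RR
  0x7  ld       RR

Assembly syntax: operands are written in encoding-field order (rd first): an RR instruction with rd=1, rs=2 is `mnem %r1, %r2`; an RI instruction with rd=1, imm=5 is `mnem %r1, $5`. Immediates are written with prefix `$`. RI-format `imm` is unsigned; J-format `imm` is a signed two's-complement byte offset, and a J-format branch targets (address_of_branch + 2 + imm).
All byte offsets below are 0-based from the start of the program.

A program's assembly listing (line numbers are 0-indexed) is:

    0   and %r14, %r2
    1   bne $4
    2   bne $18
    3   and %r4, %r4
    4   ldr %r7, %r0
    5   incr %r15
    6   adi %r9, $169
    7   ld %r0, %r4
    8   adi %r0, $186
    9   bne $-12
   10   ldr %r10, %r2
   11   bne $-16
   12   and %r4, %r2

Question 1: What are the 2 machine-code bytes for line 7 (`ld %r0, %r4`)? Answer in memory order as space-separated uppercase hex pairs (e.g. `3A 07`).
70 40

7. ld fields op=0x7:4|rd=0:4|rs=4:4|pad=0:4 → word 7040h → 70 40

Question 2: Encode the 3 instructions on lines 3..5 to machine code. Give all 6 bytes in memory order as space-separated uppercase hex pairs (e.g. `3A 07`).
B4 40 47 00 FF 00

line 3 (and): pack op=0xb:4|rd=4:4|rs=4:4|pad=0:4 = 0xb440; big→ b4 40
line 4 (ldr): pack op=0x4:4|rd=7:4|rs=0:4|pad=0:4 = 0x4700; big→ 47 00
line 5 (incr): pack op=0xf:4|rd=15:4|pad=0:8 = 0xff00; big→ ff 00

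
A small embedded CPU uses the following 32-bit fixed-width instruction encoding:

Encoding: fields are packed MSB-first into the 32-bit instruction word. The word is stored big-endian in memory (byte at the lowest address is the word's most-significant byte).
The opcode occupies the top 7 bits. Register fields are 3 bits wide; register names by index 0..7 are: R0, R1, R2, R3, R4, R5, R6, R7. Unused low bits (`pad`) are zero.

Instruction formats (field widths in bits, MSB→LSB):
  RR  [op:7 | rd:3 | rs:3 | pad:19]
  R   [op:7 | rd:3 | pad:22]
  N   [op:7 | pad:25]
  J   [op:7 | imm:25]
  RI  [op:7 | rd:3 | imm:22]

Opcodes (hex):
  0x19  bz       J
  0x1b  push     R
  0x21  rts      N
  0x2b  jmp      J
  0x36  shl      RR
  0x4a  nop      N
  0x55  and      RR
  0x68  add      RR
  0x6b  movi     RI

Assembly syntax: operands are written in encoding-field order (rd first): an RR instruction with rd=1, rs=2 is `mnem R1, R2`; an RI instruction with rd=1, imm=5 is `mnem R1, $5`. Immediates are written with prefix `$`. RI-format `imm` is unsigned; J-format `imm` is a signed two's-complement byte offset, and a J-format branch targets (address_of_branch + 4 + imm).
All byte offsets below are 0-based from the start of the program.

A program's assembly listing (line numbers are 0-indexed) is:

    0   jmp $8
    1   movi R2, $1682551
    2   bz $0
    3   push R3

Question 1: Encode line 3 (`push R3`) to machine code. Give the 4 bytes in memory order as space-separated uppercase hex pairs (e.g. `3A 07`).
36 C0 00 00

line 3 (push): pack op=0x1b:7|rd=3:3|pad=0:22 = 0x36c00000; big→ 36 c0 00 00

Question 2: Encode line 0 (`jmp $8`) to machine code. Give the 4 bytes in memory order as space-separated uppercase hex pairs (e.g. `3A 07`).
56 00 00 08

0. jmp fields op=0x2b:7|imm=8:25 → word 56000008h → 56 00 00 08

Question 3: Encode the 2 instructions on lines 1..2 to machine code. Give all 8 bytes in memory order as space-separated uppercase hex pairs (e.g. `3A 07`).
D6 99 AC 77 32 00 00 00

line 1 (movi): pack op=0x6b:7|rd=2:3|imm=1682551:22 = 0xd699ac77; big→ d6 99 ac 77
line 2 (bz): pack op=0x19:7|imm=0:25 = 0x32000000; big→ 32 00 00 00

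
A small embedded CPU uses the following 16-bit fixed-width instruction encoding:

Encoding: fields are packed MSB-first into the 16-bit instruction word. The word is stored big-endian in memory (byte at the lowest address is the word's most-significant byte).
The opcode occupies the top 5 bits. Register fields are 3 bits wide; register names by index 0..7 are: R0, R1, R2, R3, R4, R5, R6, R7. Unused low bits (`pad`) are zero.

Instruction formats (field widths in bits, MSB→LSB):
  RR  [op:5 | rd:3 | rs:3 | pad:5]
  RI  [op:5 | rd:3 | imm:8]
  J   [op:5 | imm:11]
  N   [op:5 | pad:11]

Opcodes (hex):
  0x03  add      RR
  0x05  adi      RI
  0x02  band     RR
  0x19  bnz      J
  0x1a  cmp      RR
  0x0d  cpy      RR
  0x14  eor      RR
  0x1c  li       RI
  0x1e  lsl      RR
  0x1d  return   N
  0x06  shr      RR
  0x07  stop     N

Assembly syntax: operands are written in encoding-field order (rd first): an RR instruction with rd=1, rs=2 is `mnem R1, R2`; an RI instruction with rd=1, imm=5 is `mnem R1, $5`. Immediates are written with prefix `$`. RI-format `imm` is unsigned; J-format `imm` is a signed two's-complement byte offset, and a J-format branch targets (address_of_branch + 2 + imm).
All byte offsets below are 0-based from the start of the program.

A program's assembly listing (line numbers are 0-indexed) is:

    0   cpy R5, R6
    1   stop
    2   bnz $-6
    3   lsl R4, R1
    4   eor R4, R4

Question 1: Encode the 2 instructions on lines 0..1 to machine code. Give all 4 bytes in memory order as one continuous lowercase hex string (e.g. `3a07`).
6dc03800

0. cpy fields op=0xd:5|rd=5:3|rs=6:3|pad=0:5 → word 6dc0h → 6d c0
1. stop fields op=0x7:5|pad=0:11 → word 3800h → 38 00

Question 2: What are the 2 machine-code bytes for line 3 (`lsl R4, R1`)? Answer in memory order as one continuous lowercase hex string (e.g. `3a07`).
line 3 (lsl): pack op=0x1e:5|rd=4:3|rs=1:3|pad=0:5 = 0xf420; big→ f4 20

f420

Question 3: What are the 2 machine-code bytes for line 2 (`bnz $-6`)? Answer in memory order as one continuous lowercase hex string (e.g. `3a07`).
L2: bnz op=0x19:5|imm=-6:11 ⇒ 0xcffa ⇒ big cf fa

cffa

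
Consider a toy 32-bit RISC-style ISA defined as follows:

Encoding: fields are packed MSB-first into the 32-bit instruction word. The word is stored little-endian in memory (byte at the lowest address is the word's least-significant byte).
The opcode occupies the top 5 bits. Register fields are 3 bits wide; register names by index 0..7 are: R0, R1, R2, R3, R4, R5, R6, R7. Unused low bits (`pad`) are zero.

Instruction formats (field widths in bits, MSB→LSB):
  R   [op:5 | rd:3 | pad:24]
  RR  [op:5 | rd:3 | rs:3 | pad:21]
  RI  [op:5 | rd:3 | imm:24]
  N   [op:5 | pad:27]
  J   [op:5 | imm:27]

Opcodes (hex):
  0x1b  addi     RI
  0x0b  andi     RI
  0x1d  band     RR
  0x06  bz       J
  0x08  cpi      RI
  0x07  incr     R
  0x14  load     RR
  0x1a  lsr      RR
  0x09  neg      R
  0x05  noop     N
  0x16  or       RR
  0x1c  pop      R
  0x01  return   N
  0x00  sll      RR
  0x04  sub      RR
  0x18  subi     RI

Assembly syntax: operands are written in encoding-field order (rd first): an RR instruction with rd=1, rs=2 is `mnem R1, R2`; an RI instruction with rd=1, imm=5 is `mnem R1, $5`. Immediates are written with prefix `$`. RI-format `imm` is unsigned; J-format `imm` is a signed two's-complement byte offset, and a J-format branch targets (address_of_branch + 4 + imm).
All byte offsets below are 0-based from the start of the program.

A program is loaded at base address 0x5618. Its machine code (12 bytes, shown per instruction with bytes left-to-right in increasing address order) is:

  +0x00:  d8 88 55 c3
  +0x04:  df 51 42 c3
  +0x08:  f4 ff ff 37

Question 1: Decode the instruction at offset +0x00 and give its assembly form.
+0x00: d8 88 55 c3 ⇒ word 0xc35588d8 (little)
  top 5b → 0x18 → subi [RI]
  rd: (w>>24)&0x7=0x3 → R3
  imm: (w>>0)&0xffffff=0x5588d8 → $5605592

subi R3, $5605592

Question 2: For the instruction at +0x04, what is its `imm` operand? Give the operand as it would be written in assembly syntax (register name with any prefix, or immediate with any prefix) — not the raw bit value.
+0x04: df 51 42 c3 ⇒ word 0xc34251df (little)
  opcode bits[31:27]=0x18: subi/RI
  rd: (w>>24)&0x7=0x3 → R3
  imm: (w>>0)&0xffffff=0x4251df → $4346335

$4346335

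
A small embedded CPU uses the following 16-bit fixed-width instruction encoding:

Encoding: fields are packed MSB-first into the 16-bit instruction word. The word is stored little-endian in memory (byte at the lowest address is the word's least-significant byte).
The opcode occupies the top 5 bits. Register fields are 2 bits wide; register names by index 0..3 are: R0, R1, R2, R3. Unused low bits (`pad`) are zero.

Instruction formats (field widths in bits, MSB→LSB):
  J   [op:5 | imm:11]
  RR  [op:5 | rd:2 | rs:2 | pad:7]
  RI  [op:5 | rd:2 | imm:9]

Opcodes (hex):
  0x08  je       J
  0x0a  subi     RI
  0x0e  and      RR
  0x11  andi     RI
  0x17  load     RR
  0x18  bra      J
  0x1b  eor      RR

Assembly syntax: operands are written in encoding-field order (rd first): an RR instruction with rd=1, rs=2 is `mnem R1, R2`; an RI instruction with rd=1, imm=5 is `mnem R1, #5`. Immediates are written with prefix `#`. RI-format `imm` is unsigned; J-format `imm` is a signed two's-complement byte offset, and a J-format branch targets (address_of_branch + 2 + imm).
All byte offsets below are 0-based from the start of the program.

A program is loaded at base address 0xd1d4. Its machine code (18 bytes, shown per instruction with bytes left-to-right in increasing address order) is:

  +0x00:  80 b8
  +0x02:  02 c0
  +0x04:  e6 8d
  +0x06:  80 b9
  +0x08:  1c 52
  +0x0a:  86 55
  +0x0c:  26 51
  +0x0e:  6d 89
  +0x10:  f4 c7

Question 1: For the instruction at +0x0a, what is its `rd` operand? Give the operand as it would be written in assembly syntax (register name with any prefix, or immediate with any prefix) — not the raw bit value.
R2

off 0x0a: read 86 55 as little → 0x5586
  opcode bits[15:11]=0xa: subi/RI
  rd@[10:9]=0x2 ⇒ R2
  imm@[8:0]=0x186 ⇒ #390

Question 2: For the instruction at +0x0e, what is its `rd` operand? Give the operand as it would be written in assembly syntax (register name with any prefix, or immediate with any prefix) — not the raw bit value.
+0x0e: 6d 89 ⇒ word 0x896d (little)
  top 5b → 0x11 → andi [RI]
  rd@[10:9]=0x0 ⇒ R0
  imm@[8:0]=0x16d ⇒ #365

R0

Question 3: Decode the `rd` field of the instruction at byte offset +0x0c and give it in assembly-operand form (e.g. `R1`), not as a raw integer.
R0

@+0c  little-endian(26 51) = 0x5126
  op=0x5126>>11=0xa ⇒ subi (RI)
  rd: (w>>9)&0x3=0x0 → R0
  imm: (w>>0)&0x1ff=0x126 → #294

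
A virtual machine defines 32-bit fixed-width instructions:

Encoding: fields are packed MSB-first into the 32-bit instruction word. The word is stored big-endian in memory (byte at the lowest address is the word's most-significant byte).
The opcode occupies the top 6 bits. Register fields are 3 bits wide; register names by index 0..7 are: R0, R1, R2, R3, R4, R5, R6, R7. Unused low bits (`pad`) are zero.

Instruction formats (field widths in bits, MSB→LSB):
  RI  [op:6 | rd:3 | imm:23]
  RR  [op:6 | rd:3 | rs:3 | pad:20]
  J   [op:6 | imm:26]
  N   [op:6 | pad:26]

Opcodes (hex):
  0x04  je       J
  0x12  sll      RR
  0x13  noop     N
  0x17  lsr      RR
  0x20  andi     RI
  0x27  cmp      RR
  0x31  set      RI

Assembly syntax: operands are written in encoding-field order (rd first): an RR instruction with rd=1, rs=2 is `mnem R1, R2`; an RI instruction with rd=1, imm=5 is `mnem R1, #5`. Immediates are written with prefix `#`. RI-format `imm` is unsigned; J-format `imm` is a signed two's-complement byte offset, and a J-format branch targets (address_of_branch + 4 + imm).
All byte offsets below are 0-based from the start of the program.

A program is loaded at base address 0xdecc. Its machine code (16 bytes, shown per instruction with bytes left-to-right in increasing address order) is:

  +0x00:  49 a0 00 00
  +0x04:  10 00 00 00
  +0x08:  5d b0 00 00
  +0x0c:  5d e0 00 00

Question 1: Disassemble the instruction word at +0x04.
[04] 10 00 00 00 → 0x10000000
  opcode bits[31:26]=0x4: je/J
  imm: (w>>0)&0x3ffffff=0x0 → #0

je #0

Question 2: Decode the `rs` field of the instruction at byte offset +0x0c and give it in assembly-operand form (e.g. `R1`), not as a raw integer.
R6

@+0c  big-endian(5d e0 00 00) = 0x5de00000
  top 6b → 0x17 → lsr [RR]
  rd@[25:23]=0x3 ⇒ R3
  rs@[22:20]=0x6 ⇒ R6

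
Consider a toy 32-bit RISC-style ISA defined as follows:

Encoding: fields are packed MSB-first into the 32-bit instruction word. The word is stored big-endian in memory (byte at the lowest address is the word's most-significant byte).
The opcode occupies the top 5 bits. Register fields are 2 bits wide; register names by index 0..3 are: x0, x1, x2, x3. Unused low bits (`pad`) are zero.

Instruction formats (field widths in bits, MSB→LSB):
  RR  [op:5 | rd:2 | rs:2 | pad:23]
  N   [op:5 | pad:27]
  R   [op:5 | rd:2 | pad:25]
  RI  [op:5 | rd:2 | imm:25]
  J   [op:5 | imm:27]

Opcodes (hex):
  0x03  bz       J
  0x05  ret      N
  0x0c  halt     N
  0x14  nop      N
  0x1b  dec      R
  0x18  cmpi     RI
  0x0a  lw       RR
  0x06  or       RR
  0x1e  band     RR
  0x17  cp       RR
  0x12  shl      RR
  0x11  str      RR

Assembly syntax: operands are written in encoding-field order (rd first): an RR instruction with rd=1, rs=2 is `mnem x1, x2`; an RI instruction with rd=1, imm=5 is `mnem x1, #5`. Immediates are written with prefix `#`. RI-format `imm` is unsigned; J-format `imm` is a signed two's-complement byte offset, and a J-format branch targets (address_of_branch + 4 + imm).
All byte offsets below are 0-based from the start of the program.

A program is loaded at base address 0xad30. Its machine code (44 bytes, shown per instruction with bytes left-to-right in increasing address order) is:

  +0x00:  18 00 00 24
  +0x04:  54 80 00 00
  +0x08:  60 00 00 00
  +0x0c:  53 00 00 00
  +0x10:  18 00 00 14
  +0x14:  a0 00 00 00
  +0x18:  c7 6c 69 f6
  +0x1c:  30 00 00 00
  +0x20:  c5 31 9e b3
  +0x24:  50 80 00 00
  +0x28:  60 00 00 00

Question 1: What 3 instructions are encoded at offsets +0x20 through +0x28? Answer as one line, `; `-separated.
cmpi x2, #20029107; lw x0, x1; halt

@+20  big-endian(c5 31 9e b3) = 0xc5319eb3
  op=0xc5319eb3>>27=0x18 ⇒ cmpi (RI)
  rd: (w>>25)&0x3=0x2 → x2
  imm: (w>>0)&0x1ffffff=0x1319eb3 → #20029107
@+24  big-endian(50 80 00 00) = 0x50800000
  op=0x50800000>>27=0xa ⇒ lw (RR)
  rd: (w>>25)&0x3=0x0 → x0
  rs: (w>>23)&0x3=0x1 → x1
@+28  big-endian(60 00 00 00) = 0x60000000
  op=0x60000000>>27=0xc ⇒ halt (N)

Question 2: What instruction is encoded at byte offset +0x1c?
or x0, x0

off 0x1c: read 30 00 00 00 as big → 0x30000000
  top 5b → 0x6 → or [RR]
  [26:25] rd=0 = x0
  [24:23] rs=0 = x0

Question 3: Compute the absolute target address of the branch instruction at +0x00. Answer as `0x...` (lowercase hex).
0xad58

+0x00: 18 00 00 24 ⇒ word 0x18000024 (big)
  top 5b → 0x3 → bz [J]
  [26:0] imm=36 = #36
  target = base 0xad30 + off 0x00 + 4 + imm 36 = 0xad58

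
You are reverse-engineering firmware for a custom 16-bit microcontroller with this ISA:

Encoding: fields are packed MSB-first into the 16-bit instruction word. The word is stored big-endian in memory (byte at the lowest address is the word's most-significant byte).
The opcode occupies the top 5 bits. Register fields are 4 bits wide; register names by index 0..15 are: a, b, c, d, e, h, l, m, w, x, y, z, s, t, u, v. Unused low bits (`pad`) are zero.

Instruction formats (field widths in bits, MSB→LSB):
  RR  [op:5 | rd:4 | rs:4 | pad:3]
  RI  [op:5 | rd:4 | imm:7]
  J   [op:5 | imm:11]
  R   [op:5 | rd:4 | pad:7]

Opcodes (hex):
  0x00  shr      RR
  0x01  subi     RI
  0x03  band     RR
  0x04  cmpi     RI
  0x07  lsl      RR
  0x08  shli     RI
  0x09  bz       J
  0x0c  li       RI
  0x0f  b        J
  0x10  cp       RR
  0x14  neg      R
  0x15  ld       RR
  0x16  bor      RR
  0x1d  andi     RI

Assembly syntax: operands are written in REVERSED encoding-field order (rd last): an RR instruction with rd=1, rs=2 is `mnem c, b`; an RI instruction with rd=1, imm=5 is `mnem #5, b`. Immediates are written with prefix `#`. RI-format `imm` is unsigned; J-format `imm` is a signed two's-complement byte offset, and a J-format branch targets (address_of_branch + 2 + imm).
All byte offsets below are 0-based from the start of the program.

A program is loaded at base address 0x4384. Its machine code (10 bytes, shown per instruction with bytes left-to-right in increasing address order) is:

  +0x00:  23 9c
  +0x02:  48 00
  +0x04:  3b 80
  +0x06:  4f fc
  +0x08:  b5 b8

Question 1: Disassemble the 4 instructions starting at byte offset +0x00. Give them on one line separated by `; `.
off 0x00: read 23 9c as big → 0x239c
  top 5b → 0x4 → cmpi [RI]
  rd: (w>>7)&0xf=0x7 → m
  imm: (w>>0)&0x7f=0x1c → #28
off 0x02: read 48 00 as big → 0x4800
  top 5b → 0x9 → bz [J]
  imm: (w>>0)&0x7ff=0x0 → #0
off 0x04: read 3b 80 as big → 0x3b80
  top 5b → 0x7 → lsl [RR]
  rd: (w>>7)&0xf=0x7 → m
  rs: (w>>3)&0xf=0x0 → a
off 0x06: read 4f fc as big → 0x4ffc
  top 5b → 0x9 → bz [J]
  imm: (w>>0)&0x7ff=0x7fc (s11→-4) → #-4

cmpi #28, m; bz #0; lsl a, m; bz #-4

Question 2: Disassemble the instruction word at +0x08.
bor m, z

[08] b5 b8 → 0xb5b8
  op=0xb5b8>>11=0x16 ⇒ bor (RR)
  [10:7] rd=11 = z
  [6:3] rs=7 = m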